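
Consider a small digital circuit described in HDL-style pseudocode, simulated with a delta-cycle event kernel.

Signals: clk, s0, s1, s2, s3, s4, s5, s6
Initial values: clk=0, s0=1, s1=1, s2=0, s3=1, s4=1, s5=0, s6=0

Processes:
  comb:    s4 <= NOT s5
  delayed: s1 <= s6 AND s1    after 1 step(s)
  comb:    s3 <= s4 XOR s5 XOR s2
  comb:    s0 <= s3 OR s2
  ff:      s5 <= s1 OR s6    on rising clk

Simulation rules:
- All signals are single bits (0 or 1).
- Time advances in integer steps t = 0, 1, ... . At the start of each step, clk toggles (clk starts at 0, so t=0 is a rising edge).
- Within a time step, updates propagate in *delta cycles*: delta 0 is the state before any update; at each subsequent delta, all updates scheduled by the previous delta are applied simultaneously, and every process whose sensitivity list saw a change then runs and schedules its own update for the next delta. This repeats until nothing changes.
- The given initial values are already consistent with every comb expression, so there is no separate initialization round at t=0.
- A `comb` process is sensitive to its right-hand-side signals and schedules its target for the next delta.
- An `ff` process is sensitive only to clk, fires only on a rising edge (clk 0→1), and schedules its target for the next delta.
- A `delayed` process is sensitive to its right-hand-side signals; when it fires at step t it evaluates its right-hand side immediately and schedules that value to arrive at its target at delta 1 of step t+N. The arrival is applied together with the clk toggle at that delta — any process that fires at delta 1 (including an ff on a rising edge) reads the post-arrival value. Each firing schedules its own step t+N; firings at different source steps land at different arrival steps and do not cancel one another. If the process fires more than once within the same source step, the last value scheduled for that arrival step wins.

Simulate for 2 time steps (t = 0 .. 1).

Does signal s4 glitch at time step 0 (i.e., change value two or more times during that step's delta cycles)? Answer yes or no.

t=0 Δ0: s4=1 s0=1 s1=1 clk=0 s5=0 s3=1 s6=0 s2=0
  Δ1: clk:0→1
  Δ2: s5:0→1
  Δ3: s4:1→0, s3:1→0
  Δ4: s0:1→0, s3:0→1
  Δ5: s0:0→1
  (5Δ to stable)
t=1 Δ0: s4=0 s0=1 s1=1 clk=1 s5=1 s3=1 s6=0 s2=0
  Δ1: clk:1→0
  (1Δ to stable)

no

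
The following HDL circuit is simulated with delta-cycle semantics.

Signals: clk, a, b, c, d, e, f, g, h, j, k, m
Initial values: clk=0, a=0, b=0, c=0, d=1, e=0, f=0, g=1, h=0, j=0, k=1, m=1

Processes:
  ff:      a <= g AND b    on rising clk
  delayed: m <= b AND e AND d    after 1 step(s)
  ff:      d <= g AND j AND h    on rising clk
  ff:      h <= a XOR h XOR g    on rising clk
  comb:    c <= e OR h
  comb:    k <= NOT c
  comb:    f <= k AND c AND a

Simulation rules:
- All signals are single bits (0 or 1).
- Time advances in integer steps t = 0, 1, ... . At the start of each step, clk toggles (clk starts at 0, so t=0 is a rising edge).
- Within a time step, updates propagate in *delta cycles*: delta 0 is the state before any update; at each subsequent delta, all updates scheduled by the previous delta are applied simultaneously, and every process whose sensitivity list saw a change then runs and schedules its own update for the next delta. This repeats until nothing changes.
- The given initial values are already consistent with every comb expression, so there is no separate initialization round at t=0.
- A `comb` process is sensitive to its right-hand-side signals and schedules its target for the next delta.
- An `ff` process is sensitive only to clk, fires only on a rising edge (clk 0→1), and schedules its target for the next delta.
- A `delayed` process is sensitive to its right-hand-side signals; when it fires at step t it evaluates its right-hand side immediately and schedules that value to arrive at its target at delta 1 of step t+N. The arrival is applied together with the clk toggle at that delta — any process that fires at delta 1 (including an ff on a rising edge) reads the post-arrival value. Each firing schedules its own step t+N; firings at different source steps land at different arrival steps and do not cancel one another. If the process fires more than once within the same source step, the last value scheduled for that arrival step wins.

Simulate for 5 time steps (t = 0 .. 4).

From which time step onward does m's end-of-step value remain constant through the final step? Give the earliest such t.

1

t=0 Δ0: b=0 h=0 f=0 c=0 g=1 k=1 clk=0 d=1 a=0 m=1 j=0 e=0
  Δ1: clk:0→1
  Δ2: h:0→1, d:1→0
  Δ3: c:0→1
  Δ4: k:1→0
  (4Δ to stable)
t=1 Δ0: b=0 h=1 f=0 c=1 g=1 k=0 clk=1 d=0 a=0 m=1 j=0 e=0
  Δ1: clk:1→0, m:1→0
  (1Δ to stable)
t=2 Δ0: b=0 h=1 f=0 c=1 g=1 k=0 clk=0 d=0 a=0 m=0 j=0 e=0
  Δ1: clk:0→1
  Δ2: h:1→0
  Δ3: c:1→0
  Δ4: k:0→1
  (4Δ to stable)
t=3 Δ0: b=0 h=0 f=0 c=0 g=1 k=1 clk=1 d=0 a=0 m=0 j=0 e=0
  Δ1: clk:1→0
  (1Δ to stable)
t=4 Δ0: b=0 h=0 f=0 c=0 g=1 k=1 clk=0 d=0 a=0 m=0 j=0 e=0
  Δ1: clk:0→1
  Δ2: h:0→1
  Δ3: c:0→1
  Δ4: k:1→0
  (4Δ to stable)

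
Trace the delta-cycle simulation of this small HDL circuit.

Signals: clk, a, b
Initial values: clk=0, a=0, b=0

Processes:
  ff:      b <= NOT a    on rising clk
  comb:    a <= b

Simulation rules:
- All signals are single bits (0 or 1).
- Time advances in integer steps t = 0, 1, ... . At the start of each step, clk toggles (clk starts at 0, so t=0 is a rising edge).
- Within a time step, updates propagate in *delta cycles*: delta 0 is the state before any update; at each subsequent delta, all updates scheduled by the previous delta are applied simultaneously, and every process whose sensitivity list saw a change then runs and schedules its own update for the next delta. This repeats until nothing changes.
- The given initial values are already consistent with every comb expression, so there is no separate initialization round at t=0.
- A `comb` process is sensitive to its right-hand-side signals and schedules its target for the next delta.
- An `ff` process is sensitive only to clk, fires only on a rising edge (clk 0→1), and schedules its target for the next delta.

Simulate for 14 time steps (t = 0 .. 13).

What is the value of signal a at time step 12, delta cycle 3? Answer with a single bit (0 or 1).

t=0 Δ0: b=0 a=0 clk=0
  Δ1: clk:0→1
  Δ2: b:0→1
  Δ3: a:0→1
  (3Δ to stable)
t=1 Δ0: b=1 a=1 clk=1
  Δ1: clk:1→0
  (1Δ to stable)
t=2 Δ0: b=1 a=1 clk=0
  Δ1: clk:0→1
  Δ2: b:1→0
  Δ3: a:1→0
  (3Δ to stable)
t=3 Δ0: b=0 a=0 clk=1
  Δ1: clk:1→0
  (1Δ to stable)
t=4 Δ0: b=0 a=0 clk=0
  Δ1: clk:0→1
  Δ2: b:0→1
  Δ3: a:0→1
  (3Δ to stable)
t=5 Δ0: b=1 a=1 clk=1
  Δ1: clk:1→0
  (1Δ to stable)
t=6 Δ0: b=1 a=1 clk=0
  Δ1: clk:0→1
  Δ2: b:1→0
  Δ3: a:1→0
  (3Δ to stable)
t=7 Δ0: b=0 a=0 clk=1
  Δ1: clk:1→0
  (1Δ to stable)
t=8 Δ0: b=0 a=0 clk=0
  Δ1: clk:0→1
  Δ2: b:0→1
  Δ3: a:0→1
  (3Δ to stable)
t=9 Δ0: b=1 a=1 clk=1
  Δ1: clk:1→0
  (1Δ to stable)
t=10 Δ0: b=1 a=1 clk=0
  Δ1: clk:0→1
  Δ2: b:1→0
  Δ3: a:1→0
  (3Δ to stable)
t=11 Δ0: b=0 a=0 clk=1
  Δ1: clk:1→0
  (1Δ to stable)
t=12 Δ0: b=0 a=0 clk=0
  Δ1: clk:0→1
  Δ2: b:0→1
  Δ3: a:0→1
  (3Δ to stable)
t=13 Δ0: b=1 a=1 clk=1
  Δ1: clk:1→0
  (1Δ to stable)

1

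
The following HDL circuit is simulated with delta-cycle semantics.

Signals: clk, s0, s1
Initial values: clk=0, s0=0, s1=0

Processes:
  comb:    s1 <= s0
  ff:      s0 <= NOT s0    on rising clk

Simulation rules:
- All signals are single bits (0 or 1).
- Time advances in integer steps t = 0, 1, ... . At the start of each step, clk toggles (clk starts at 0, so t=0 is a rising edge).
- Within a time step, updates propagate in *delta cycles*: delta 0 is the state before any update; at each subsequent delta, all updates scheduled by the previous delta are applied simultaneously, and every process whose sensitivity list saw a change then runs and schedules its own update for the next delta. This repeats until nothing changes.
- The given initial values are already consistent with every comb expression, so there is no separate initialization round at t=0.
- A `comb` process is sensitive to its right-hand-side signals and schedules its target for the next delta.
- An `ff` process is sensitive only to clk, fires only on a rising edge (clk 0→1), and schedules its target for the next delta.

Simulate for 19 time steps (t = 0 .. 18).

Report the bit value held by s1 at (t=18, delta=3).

0

t0.Δ0 s1=0 s0=0 clk=0
t0.Δ1 s1=0 s0=0 clk=1
t0.Δ2 s1=0 s0=1 clk=1
t0.Δ3 s1=1 s0=1 clk=1
t1.Δ0 s1=1 s0=1 clk=1
t1.Δ1 s1=1 s0=1 clk=0
t2.Δ0 s1=1 s0=1 clk=0
t2.Δ1 s1=1 s0=1 clk=1
t2.Δ2 s1=1 s0=0 clk=1
t2.Δ3 s1=0 s0=0 clk=1
t3.Δ0 s1=0 s0=0 clk=1
t3.Δ1 s1=0 s0=0 clk=0
t4.Δ0 s1=0 s0=0 clk=0
t4.Δ1 s1=0 s0=0 clk=1
t4.Δ2 s1=0 s0=1 clk=1
t4.Δ3 s1=1 s0=1 clk=1
t5.Δ0 s1=1 s0=1 clk=1
t5.Δ1 s1=1 s0=1 clk=0
t6.Δ0 s1=1 s0=1 clk=0
t6.Δ1 s1=1 s0=1 clk=1
t6.Δ2 s1=1 s0=0 clk=1
t6.Δ3 s1=0 s0=0 clk=1
t7.Δ0 s1=0 s0=0 clk=1
t7.Δ1 s1=0 s0=0 clk=0
t8.Δ0 s1=0 s0=0 clk=0
t8.Δ1 s1=0 s0=0 clk=1
t8.Δ2 s1=0 s0=1 clk=1
t8.Δ3 s1=1 s0=1 clk=1
t9.Δ0 s1=1 s0=1 clk=1
t9.Δ1 s1=1 s0=1 clk=0
t10.Δ0 s1=1 s0=1 clk=0
t10.Δ1 s1=1 s0=1 clk=1
t10.Δ2 s1=1 s0=0 clk=1
t10.Δ3 s1=0 s0=0 clk=1
t11.Δ0 s1=0 s0=0 clk=1
t11.Δ1 s1=0 s0=0 clk=0
t12.Δ0 s1=0 s0=0 clk=0
t12.Δ1 s1=0 s0=0 clk=1
t12.Δ2 s1=0 s0=1 clk=1
t12.Δ3 s1=1 s0=1 clk=1
t13.Δ0 s1=1 s0=1 clk=1
t13.Δ1 s1=1 s0=1 clk=0
t14.Δ0 s1=1 s0=1 clk=0
t14.Δ1 s1=1 s0=1 clk=1
t14.Δ2 s1=1 s0=0 clk=1
t14.Δ3 s1=0 s0=0 clk=1
t15.Δ0 s1=0 s0=0 clk=1
t15.Δ1 s1=0 s0=0 clk=0
t16.Δ0 s1=0 s0=0 clk=0
t16.Δ1 s1=0 s0=0 clk=1
t16.Δ2 s1=0 s0=1 clk=1
t16.Δ3 s1=1 s0=1 clk=1
t17.Δ0 s1=1 s0=1 clk=1
t17.Δ1 s1=1 s0=1 clk=0
t18.Δ0 s1=1 s0=1 clk=0
t18.Δ1 s1=1 s0=1 clk=1
t18.Δ2 s1=1 s0=0 clk=1
t18.Δ3 s1=0 s0=0 clk=1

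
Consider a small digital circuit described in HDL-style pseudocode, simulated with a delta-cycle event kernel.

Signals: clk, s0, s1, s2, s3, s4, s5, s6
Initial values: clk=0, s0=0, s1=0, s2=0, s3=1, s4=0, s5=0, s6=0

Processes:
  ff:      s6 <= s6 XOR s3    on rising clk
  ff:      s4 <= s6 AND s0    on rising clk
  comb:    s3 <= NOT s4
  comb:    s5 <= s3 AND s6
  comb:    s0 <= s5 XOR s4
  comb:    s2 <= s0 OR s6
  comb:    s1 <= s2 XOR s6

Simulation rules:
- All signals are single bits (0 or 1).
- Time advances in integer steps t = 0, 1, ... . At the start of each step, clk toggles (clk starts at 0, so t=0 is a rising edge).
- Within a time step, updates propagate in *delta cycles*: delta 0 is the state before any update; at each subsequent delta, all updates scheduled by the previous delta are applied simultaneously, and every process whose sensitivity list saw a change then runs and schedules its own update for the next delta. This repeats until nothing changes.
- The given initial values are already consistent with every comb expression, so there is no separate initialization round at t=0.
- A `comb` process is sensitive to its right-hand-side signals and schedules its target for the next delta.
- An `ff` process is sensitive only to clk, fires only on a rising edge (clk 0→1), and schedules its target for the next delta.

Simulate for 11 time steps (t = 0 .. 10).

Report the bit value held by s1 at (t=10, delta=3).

t0.Δ0 s6=0 s3=1 clk=0 s1=0 s2=0 s0=0 s4=0 s5=0
t0.Δ1 s6=0 s3=1 clk=1 s1=0 s2=0 s0=0 s4=0 s5=0
t0.Δ2 s6=1 s3=1 clk=1 s1=0 s2=0 s0=0 s4=0 s5=0
t0.Δ3 s6=1 s3=1 clk=1 s1=1 s2=1 s0=0 s4=0 s5=1
t0.Δ4 s6=1 s3=1 clk=1 s1=0 s2=1 s0=1 s4=0 s5=1
t1.Δ0 s6=1 s3=1 clk=1 s1=0 s2=1 s0=1 s4=0 s5=1
t1.Δ1 s6=1 s3=1 clk=0 s1=0 s2=1 s0=1 s4=0 s5=1
t2.Δ0 s6=1 s3=1 clk=0 s1=0 s2=1 s0=1 s4=0 s5=1
t2.Δ1 s6=1 s3=1 clk=1 s1=0 s2=1 s0=1 s4=0 s5=1
t2.Δ2 s6=0 s3=1 clk=1 s1=0 s2=1 s0=1 s4=1 s5=1
t2.Δ3 s6=0 s3=0 clk=1 s1=1 s2=1 s0=0 s4=1 s5=0
t2.Δ4 s6=0 s3=0 clk=1 s1=1 s2=0 s0=1 s4=1 s5=0
t2.Δ5 s6=0 s3=0 clk=1 s1=0 s2=1 s0=1 s4=1 s5=0
t2.Δ6 s6=0 s3=0 clk=1 s1=1 s2=1 s0=1 s4=1 s5=0
t3.Δ0 s6=0 s3=0 clk=1 s1=1 s2=1 s0=1 s4=1 s5=0
t3.Δ1 s6=0 s3=0 clk=0 s1=1 s2=1 s0=1 s4=1 s5=0
t4.Δ0 s6=0 s3=0 clk=0 s1=1 s2=1 s0=1 s4=1 s5=0
t4.Δ1 s6=0 s3=0 clk=1 s1=1 s2=1 s0=1 s4=1 s5=0
t4.Δ2 s6=0 s3=0 clk=1 s1=1 s2=1 s0=1 s4=0 s5=0
t4.Δ3 s6=0 s3=1 clk=1 s1=1 s2=1 s0=0 s4=0 s5=0
t4.Δ4 s6=0 s3=1 clk=1 s1=1 s2=0 s0=0 s4=0 s5=0
t4.Δ5 s6=0 s3=1 clk=1 s1=0 s2=0 s0=0 s4=0 s5=0
t5.Δ0 s6=0 s3=1 clk=1 s1=0 s2=0 s0=0 s4=0 s5=0
t5.Δ1 s6=0 s3=1 clk=0 s1=0 s2=0 s0=0 s4=0 s5=0
t6.Δ0 s6=0 s3=1 clk=0 s1=0 s2=0 s0=0 s4=0 s5=0
t6.Δ1 s6=0 s3=1 clk=1 s1=0 s2=0 s0=0 s4=0 s5=0
t6.Δ2 s6=1 s3=1 clk=1 s1=0 s2=0 s0=0 s4=0 s5=0
t6.Δ3 s6=1 s3=1 clk=1 s1=1 s2=1 s0=0 s4=0 s5=1
t6.Δ4 s6=1 s3=1 clk=1 s1=0 s2=1 s0=1 s4=0 s5=1
t7.Δ0 s6=1 s3=1 clk=1 s1=0 s2=1 s0=1 s4=0 s5=1
t7.Δ1 s6=1 s3=1 clk=0 s1=0 s2=1 s0=1 s4=0 s5=1
t8.Δ0 s6=1 s3=1 clk=0 s1=0 s2=1 s0=1 s4=0 s5=1
t8.Δ1 s6=1 s3=1 clk=1 s1=0 s2=1 s0=1 s4=0 s5=1
t8.Δ2 s6=0 s3=1 clk=1 s1=0 s2=1 s0=1 s4=1 s5=1
t8.Δ3 s6=0 s3=0 clk=1 s1=1 s2=1 s0=0 s4=1 s5=0
t8.Δ4 s6=0 s3=0 clk=1 s1=1 s2=0 s0=1 s4=1 s5=0
t8.Δ5 s6=0 s3=0 clk=1 s1=0 s2=1 s0=1 s4=1 s5=0
t8.Δ6 s6=0 s3=0 clk=1 s1=1 s2=1 s0=1 s4=1 s5=0
t9.Δ0 s6=0 s3=0 clk=1 s1=1 s2=1 s0=1 s4=1 s5=0
t9.Δ1 s6=0 s3=0 clk=0 s1=1 s2=1 s0=1 s4=1 s5=0
t10.Δ0 s6=0 s3=0 clk=0 s1=1 s2=1 s0=1 s4=1 s5=0
t10.Δ1 s6=0 s3=0 clk=1 s1=1 s2=1 s0=1 s4=1 s5=0
t10.Δ2 s6=0 s3=0 clk=1 s1=1 s2=1 s0=1 s4=0 s5=0
t10.Δ3 s6=0 s3=1 clk=1 s1=1 s2=1 s0=0 s4=0 s5=0
t10.Δ4 s6=0 s3=1 clk=1 s1=1 s2=0 s0=0 s4=0 s5=0
t10.Δ5 s6=0 s3=1 clk=1 s1=0 s2=0 s0=0 s4=0 s5=0

1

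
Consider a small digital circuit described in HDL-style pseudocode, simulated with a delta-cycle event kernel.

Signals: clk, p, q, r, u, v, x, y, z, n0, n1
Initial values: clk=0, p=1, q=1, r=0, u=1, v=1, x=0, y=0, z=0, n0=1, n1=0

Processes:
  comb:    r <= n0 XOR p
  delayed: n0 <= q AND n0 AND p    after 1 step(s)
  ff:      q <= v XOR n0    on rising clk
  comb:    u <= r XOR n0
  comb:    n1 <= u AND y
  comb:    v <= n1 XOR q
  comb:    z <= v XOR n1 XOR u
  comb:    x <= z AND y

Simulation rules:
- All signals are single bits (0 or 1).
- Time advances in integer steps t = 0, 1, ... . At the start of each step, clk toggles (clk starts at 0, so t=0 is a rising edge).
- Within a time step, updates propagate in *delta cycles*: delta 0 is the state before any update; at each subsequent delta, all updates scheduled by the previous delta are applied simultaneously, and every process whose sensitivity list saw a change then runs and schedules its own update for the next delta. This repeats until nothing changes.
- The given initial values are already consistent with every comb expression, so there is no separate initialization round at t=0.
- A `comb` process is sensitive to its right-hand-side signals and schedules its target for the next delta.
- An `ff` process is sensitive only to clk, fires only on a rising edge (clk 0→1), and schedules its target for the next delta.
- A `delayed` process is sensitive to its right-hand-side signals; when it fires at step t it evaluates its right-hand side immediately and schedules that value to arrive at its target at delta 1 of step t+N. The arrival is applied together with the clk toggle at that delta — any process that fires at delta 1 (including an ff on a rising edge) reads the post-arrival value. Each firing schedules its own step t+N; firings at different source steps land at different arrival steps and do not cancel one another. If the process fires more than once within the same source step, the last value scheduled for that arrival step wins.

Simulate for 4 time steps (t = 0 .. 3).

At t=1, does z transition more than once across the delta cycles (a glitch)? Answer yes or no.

yes

t=0 Δ0: x=0 v=1 y=0 u=1 clk=0 r=0 n0=1 q=1 p=1 n1=0 z=0
  Δ1: clk:0→1
  Δ2: q:1→0
  Δ3: v:1→0
  Δ4: z:0→1
  (4Δ to stable)
t=1 Δ0: x=0 v=0 y=0 u=1 clk=1 r=0 n0=1 q=0 p=1 n1=0 z=1
  Δ1: clk:1→0, n0:1→0
  Δ2: u:1→0, r:0→1
  Δ3: u:0→1, z:1→0
  Δ4: z:0→1
  (4Δ to stable)
t=2 Δ0: x=0 v=0 y=0 u=1 clk=0 r=1 n0=0 q=0 p=1 n1=0 z=1
  Δ1: clk:0→1
  (1Δ to stable)
t=3 Δ0: x=0 v=0 y=0 u=1 clk=1 r=1 n0=0 q=0 p=1 n1=0 z=1
  Δ1: clk:1→0
  (1Δ to stable)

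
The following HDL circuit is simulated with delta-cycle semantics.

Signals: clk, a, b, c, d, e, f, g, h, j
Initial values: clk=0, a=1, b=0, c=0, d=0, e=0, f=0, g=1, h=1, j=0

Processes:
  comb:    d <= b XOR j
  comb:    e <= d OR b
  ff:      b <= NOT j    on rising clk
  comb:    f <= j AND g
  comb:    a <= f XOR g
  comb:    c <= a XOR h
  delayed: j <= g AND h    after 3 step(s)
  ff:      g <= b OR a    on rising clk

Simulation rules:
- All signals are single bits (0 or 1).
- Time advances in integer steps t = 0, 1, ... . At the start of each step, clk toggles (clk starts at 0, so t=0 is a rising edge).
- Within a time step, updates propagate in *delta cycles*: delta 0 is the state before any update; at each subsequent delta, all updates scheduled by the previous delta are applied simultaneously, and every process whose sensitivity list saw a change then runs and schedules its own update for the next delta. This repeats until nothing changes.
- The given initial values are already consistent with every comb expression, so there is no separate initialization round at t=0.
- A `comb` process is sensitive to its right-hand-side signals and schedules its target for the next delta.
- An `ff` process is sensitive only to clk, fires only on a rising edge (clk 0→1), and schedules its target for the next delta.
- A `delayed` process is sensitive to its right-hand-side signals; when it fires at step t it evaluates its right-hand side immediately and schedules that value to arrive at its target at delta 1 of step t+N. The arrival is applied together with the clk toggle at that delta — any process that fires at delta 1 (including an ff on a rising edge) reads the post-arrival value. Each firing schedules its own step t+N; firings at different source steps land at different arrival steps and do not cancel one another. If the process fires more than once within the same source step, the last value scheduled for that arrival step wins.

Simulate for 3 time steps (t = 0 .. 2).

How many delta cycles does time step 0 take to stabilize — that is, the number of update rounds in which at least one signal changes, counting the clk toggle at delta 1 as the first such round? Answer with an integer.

t=0 Δ0: c=0 g=1 f=0 b=0 j=0 e=0 clk=0 d=0 a=1 h=1
  Δ1: clk:0→1
  Δ2: b:0→1
  Δ3: e:0→1, d:0→1
  (3Δ to stable)
t=1 Δ0: c=0 g=1 f=0 b=1 j=0 e=1 clk=1 d=1 a=1 h=1
  Δ1: clk:1→0
  (1Δ to stable)
t=2 Δ0: c=0 g=1 f=0 b=1 j=0 e=1 clk=0 d=1 a=1 h=1
  Δ1: clk:0→1
  (1Δ to stable)

3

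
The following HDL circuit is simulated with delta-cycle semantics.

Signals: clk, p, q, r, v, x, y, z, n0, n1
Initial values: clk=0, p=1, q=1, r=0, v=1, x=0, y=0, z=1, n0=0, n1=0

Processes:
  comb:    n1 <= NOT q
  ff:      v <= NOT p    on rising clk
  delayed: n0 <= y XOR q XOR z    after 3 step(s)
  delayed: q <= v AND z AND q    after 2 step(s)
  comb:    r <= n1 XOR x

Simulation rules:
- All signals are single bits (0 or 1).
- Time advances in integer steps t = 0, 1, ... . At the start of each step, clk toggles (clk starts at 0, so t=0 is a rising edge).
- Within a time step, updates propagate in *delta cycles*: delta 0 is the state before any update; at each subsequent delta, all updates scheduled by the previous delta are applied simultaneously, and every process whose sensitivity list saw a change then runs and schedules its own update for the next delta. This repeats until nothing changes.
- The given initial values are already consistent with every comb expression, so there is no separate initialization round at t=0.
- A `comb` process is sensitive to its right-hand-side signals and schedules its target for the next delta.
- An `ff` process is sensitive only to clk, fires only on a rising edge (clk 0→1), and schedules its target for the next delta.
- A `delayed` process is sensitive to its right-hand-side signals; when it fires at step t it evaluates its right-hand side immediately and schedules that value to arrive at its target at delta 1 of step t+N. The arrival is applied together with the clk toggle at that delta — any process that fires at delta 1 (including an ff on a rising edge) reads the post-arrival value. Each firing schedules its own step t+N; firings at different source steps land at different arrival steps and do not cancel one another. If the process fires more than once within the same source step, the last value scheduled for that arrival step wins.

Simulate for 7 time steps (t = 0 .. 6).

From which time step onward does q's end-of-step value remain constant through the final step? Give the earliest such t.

[bits: p,n1,n0,q,r,v,clk,y,z,x]
t=0: Δ0=1001010010 Δ1=1001011010 Δ2=1001001010 | 2Δ
t=1: Δ0=1001001010 Δ1=1001000010 | 1Δ
t=2: Δ0=1001000010 Δ1=1000001010 Δ2=1100001010 Δ3=1100101010 | 3Δ
t=3: Δ0=1100101010 Δ1=1100100010 | 1Δ
t=4: Δ0=1100100010 Δ1=1100101010 | 1Δ
t=5: Δ0=1100101010 Δ1=1110100010 | 1Δ
t=6: Δ0=1110100010 Δ1=1110101010 | 1Δ

2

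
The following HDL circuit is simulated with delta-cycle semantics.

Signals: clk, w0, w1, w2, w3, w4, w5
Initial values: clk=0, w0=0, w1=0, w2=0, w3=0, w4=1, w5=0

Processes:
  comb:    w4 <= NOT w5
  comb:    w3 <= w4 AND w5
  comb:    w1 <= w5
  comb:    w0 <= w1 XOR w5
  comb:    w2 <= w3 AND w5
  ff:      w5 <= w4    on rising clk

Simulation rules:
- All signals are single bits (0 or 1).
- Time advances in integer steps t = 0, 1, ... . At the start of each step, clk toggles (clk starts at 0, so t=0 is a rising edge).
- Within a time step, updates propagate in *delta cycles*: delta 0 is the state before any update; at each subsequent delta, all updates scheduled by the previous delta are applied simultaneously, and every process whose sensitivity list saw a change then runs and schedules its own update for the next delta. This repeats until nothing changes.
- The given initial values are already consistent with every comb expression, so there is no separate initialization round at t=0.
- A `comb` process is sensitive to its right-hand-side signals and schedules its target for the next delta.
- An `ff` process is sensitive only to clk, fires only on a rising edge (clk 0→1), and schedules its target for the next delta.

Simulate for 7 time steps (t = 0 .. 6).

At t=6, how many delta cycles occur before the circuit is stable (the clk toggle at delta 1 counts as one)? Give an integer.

t=0 Δ0: w3=0 clk=0 w5=0 w0=0 w1=0 w2=0 w4=1
  Δ1: clk:0→1
  Δ2: w5:0→1
  Δ3: w3:0→1, w0:0→1, w1:0→1, w4:1→0
  Δ4: w3:1→0, w0:1→0, w2:0→1
  Δ5: w2:1→0
  (5Δ to stable)
t=1 Δ0: w3=0 clk=1 w5=1 w0=0 w1=1 w2=0 w4=0
  Δ1: clk:1→0
  (1Δ to stable)
t=2 Δ0: w3=0 clk=0 w5=1 w0=0 w1=1 w2=0 w4=0
  Δ1: clk:0→1
  Δ2: w5:1→0
  Δ3: w0:0→1, w1:1→0, w4:0→1
  Δ4: w0:1→0
  (4Δ to stable)
t=3 Δ0: w3=0 clk=1 w5=0 w0=0 w1=0 w2=0 w4=1
  Δ1: clk:1→0
  (1Δ to stable)
t=4 Δ0: w3=0 clk=0 w5=0 w0=0 w1=0 w2=0 w4=1
  Δ1: clk:0→1
  Δ2: w5:0→1
  Δ3: w3:0→1, w0:0→1, w1:0→1, w4:1→0
  Δ4: w3:1→0, w0:1→0, w2:0→1
  Δ5: w2:1→0
  (5Δ to stable)
t=5 Δ0: w3=0 clk=1 w5=1 w0=0 w1=1 w2=0 w4=0
  Δ1: clk:1→0
  (1Δ to stable)
t=6 Δ0: w3=0 clk=0 w5=1 w0=0 w1=1 w2=0 w4=0
  Δ1: clk:0→1
  Δ2: w5:1→0
  Δ3: w0:0→1, w1:1→0, w4:0→1
  Δ4: w0:1→0
  (4Δ to stable)

4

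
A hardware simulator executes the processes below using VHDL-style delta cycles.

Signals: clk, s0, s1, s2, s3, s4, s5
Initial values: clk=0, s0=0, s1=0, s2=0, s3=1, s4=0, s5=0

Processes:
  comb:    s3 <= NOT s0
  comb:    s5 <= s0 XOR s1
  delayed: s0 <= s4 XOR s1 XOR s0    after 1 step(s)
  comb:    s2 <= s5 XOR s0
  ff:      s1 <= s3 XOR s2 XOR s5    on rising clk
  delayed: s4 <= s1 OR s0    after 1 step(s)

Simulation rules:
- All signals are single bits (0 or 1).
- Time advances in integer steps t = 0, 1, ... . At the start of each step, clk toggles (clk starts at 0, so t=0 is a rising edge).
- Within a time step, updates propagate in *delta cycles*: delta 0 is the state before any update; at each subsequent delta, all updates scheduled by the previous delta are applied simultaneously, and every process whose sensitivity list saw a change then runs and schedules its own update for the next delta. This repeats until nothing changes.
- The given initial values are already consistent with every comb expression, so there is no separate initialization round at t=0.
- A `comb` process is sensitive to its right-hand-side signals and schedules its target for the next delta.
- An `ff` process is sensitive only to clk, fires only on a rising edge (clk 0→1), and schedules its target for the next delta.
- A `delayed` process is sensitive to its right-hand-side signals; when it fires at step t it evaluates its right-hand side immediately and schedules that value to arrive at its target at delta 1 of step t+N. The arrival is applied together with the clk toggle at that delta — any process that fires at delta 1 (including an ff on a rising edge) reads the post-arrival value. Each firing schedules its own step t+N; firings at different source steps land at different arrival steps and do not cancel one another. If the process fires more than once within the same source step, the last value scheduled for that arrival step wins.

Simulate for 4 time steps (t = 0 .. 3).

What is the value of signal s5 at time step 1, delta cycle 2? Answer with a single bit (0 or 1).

0

t0.Δ0 s2=0 s3=1 s1=0 s0=0 clk=0 s4=0 s5=0
t0.Δ1 s2=0 s3=1 s1=0 s0=0 clk=1 s4=0 s5=0
t0.Δ2 s2=0 s3=1 s1=1 s0=0 clk=1 s4=0 s5=0
t0.Δ3 s2=0 s3=1 s1=1 s0=0 clk=1 s4=0 s5=1
t0.Δ4 s2=1 s3=1 s1=1 s0=0 clk=1 s4=0 s5=1
t1.Δ0 s2=1 s3=1 s1=1 s0=0 clk=1 s4=0 s5=1
t1.Δ1 s2=1 s3=1 s1=1 s0=1 clk=0 s4=1 s5=1
t1.Δ2 s2=0 s3=0 s1=1 s0=1 clk=0 s4=1 s5=0
t1.Δ3 s2=1 s3=0 s1=1 s0=1 clk=0 s4=1 s5=0
t2.Δ0 s2=1 s3=0 s1=1 s0=1 clk=0 s4=1 s5=0
t2.Δ1 s2=1 s3=0 s1=1 s0=1 clk=1 s4=1 s5=0
t3.Δ0 s2=1 s3=0 s1=1 s0=1 clk=1 s4=1 s5=0
t3.Δ1 s2=1 s3=0 s1=1 s0=1 clk=0 s4=1 s5=0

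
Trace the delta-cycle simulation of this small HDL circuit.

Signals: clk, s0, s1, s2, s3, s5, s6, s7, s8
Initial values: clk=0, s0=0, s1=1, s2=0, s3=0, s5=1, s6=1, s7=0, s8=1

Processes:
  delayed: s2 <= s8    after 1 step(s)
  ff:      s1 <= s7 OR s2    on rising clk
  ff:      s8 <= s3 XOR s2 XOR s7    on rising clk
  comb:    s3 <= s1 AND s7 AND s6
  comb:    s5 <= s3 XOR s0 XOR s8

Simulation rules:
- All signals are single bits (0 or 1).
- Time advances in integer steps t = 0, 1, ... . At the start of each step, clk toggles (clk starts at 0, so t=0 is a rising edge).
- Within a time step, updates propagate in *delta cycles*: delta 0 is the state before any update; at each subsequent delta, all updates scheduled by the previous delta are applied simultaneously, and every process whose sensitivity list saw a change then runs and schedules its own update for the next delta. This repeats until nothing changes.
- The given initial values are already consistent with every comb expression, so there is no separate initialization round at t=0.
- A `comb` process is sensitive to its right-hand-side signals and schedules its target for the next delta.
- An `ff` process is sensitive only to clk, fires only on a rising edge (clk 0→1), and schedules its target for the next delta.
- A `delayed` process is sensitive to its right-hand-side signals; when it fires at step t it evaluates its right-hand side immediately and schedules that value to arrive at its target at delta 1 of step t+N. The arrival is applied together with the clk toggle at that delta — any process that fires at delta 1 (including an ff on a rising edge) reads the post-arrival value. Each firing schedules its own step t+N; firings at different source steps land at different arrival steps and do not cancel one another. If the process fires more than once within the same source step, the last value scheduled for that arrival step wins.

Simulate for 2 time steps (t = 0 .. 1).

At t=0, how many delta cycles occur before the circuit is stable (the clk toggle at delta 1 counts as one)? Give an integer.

3

t=0 Δ0: s1=1 s8=1 s0=0 clk=0 s2=0 s7=0 s3=0 s6=1 s5=1
  Δ1: clk:0→1
  Δ2: s1:1→0, s8:1→0
  Δ3: s5:1→0
  (3Δ to stable)
t=1 Δ0: s1=0 s8=0 s0=0 clk=1 s2=0 s7=0 s3=0 s6=1 s5=0
  Δ1: clk:1→0
  (1Δ to stable)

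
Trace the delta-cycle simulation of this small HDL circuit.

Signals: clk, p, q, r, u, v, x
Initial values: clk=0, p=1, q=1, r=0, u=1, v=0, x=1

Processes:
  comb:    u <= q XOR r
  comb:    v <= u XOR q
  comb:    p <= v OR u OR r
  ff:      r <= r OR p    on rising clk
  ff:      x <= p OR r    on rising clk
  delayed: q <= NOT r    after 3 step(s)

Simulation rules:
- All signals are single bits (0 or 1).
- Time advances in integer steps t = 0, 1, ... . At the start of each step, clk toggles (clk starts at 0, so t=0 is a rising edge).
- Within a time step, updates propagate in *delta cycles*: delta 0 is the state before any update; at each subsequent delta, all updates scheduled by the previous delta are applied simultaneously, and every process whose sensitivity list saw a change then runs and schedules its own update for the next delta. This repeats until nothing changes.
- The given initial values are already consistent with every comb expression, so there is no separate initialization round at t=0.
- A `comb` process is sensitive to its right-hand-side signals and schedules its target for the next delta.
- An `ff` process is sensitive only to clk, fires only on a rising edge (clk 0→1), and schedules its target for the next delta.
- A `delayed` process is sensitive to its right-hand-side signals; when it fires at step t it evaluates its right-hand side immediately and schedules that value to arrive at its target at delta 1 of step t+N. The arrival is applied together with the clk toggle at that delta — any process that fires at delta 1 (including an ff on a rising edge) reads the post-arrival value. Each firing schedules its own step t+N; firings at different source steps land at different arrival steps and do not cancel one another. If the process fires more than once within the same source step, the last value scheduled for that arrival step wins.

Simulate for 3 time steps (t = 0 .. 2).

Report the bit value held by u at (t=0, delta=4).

t=0 Δ0: clk=0 r=0 u=1 q=1 p=1 v=0 x=1
  Δ1: clk:0→1
  Δ2: r:0→1
  Δ3: u:1→0
  Δ4: v:0→1
  (4Δ to stable)
t=1 Δ0: clk=1 r=1 u=0 q=1 p=1 v=1 x=1
  Δ1: clk:1→0
  (1Δ to stable)
t=2 Δ0: clk=0 r=1 u=0 q=1 p=1 v=1 x=1
  Δ1: clk:0→1
  (1Δ to stable)

0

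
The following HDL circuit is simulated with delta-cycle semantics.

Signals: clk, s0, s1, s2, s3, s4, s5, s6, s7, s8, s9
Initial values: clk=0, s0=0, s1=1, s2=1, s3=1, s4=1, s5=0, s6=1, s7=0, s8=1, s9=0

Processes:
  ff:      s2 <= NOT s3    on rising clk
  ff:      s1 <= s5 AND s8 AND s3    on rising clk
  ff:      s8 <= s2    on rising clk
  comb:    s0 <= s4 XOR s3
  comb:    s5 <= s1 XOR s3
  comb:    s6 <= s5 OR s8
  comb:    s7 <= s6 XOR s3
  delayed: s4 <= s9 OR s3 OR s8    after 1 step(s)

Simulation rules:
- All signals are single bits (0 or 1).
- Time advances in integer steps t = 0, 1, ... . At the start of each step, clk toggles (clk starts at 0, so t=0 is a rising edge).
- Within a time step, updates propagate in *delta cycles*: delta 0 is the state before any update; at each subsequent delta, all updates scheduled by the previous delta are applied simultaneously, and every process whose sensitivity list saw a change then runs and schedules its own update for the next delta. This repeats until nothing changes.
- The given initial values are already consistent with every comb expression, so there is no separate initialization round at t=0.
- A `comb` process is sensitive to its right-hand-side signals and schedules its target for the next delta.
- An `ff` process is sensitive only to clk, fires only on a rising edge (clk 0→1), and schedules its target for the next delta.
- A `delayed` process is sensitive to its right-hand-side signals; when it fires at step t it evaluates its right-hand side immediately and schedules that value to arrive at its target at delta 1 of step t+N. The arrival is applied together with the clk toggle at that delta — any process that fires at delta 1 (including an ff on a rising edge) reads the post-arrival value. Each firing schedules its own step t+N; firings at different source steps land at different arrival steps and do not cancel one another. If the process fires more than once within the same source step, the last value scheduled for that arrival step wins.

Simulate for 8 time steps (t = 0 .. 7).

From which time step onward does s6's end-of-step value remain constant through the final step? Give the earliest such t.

4

t0.Δ0 s5=0 s3=1 s9=0 s2=1 s0=0 s6=1 s1=1 s4=1 clk=0 s8=1 s7=0
t0.Δ1 s5=0 s3=1 s9=0 s2=1 s0=0 s6=1 s1=1 s4=1 clk=1 s8=1 s7=0
t0.Δ2 s5=0 s3=1 s9=0 s2=0 s0=0 s6=1 s1=0 s4=1 clk=1 s8=1 s7=0
t0.Δ3 s5=1 s3=1 s9=0 s2=0 s0=0 s6=1 s1=0 s4=1 clk=1 s8=1 s7=0
t1.Δ0 s5=1 s3=1 s9=0 s2=0 s0=0 s6=1 s1=0 s4=1 clk=1 s8=1 s7=0
t1.Δ1 s5=1 s3=1 s9=0 s2=0 s0=0 s6=1 s1=0 s4=1 clk=0 s8=1 s7=0
t2.Δ0 s5=1 s3=1 s9=0 s2=0 s0=0 s6=1 s1=0 s4=1 clk=0 s8=1 s7=0
t2.Δ1 s5=1 s3=1 s9=0 s2=0 s0=0 s6=1 s1=0 s4=1 clk=1 s8=1 s7=0
t2.Δ2 s5=1 s3=1 s9=0 s2=0 s0=0 s6=1 s1=1 s4=1 clk=1 s8=0 s7=0
t2.Δ3 s5=0 s3=1 s9=0 s2=0 s0=0 s6=1 s1=1 s4=1 clk=1 s8=0 s7=0
t2.Δ4 s5=0 s3=1 s9=0 s2=0 s0=0 s6=0 s1=1 s4=1 clk=1 s8=0 s7=0
t2.Δ5 s5=0 s3=1 s9=0 s2=0 s0=0 s6=0 s1=1 s4=1 clk=1 s8=0 s7=1
t3.Δ0 s5=0 s3=1 s9=0 s2=0 s0=0 s6=0 s1=1 s4=1 clk=1 s8=0 s7=1
t3.Δ1 s5=0 s3=1 s9=0 s2=0 s0=0 s6=0 s1=1 s4=1 clk=0 s8=0 s7=1
t4.Δ0 s5=0 s3=1 s9=0 s2=0 s0=0 s6=0 s1=1 s4=1 clk=0 s8=0 s7=1
t4.Δ1 s5=0 s3=1 s9=0 s2=0 s0=0 s6=0 s1=1 s4=1 clk=1 s8=0 s7=1
t4.Δ2 s5=0 s3=1 s9=0 s2=0 s0=0 s6=0 s1=0 s4=1 clk=1 s8=0 s7=1
t4.Δ3 s5=1 s3=1 s9=0 s2=0 s0=0 s6=0 s1=0 s4=1 clk=1 s8=0 s7=1
t4.Δ4 s5=1 s3=1 s9=0 s2=0 s0=0 s6=1 s1=0 s4=1 clk=1 s8=0 s7=1
t4.Δ5 s5=1 s3=1 s9=0 s2=0 s0=0 s6=1 s1=0 s4=1 clk=1 s8=0 s7=0
t5.Δ0 s5=1 s3=1 s9=0 s2=0 s0=0 s6=1 s1=0 s4=1 clk=1 s8=0 s7=0
t5.Δ1 s5=1 s3=1 s9=0 s2=0 s0=0 s6=1 s1=0 s4=1 clk=0 s8=0 s7=0
t6.Δ0 s5=1 s3=1 s9=0 s2=0 s0=0 s6=1 s1=0 s4=1 clk=0 s8=0 s7=0
t6.Δ1 s5=1 s3=1 s9=0 s2=0 s0=0 s6=1 s1=0 s4=1 clk=1 s8=0 s7=0
t7.Δ0 s5=1 s3=1 s9=0 s2=0 s0=0 s6=1 s1=0 s4=1 clk=1 s8=0 s7=0
t7.Δ1 s5=1 s3=1 s9=0 s2=0 s0=0 s6=1 s1=0 s4=1 clk=0 s8=0 s7=0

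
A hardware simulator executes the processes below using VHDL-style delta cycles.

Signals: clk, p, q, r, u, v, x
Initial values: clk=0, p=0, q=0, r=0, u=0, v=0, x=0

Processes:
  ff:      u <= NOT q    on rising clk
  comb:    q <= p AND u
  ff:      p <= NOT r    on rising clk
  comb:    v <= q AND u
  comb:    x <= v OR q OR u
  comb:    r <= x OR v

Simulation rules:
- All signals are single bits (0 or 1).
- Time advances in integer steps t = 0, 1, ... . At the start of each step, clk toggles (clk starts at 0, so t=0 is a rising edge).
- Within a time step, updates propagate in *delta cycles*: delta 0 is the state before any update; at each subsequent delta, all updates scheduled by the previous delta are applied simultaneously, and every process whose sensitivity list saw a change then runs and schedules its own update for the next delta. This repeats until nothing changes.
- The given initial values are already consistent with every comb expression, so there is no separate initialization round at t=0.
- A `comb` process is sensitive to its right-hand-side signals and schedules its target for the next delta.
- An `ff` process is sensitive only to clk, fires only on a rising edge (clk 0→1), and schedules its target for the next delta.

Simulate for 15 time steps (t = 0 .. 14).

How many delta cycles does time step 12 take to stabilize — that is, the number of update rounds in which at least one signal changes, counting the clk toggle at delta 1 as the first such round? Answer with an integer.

[bits: p,u,v,q,r,x,clk]
t=0: Δ0=0000000 Δ1=0000001 Δ2=1100001 Δ3=1101011 Δ4=1111111 | 4Δ
t=1: Δ0=1111111 Δ1=1111110 | 1Δ
t=2: Δ0=1111110 Δ1=1111111 Δ2=0011111 Δ3=0000111 Δ4=0000101 Δ5=0000001 | 5Δ
t=3: Δ0=0000001 Δ1=0000000 | 1Δ
t=4: Δ0=0000000 Δ1=0000001 Δ2=1100001 Δ3=1101011 Δ4=1111111 | 4Δ
t=5: Δ0=1111111 Δ1=1111110 | 1Δ
t=6: Δ0=1111110 Δ1=1111111 Δ2=0011111 Δ3=0000111 Δ4=0000101 Δ5=0000001 | 5Δ
t=7: Δ0=0000001 Δ1=0000000 | 1Δ
t=8: Δ0=0000000 Δ1=0000001 Δ2=1100001 Δ3=1101011 Δ4=1111111 | 4Δ
t=9: Δ0=1111111 Δ1=1111110 | 1Δ
t=10: Δ0=1111110 Δ1=1111111 Δ2=0011111 Δ3=0000111 Δ4=0000101 Δ5=0000001 | 5Δ
t=11: Δ0=0000001 Δ1=0000000 | 1Δ
t=12: Δ0=0000000 Δ1=0000001 Δ2=1100001 Δ3=1101011 Δ4=1111111 | 4Δ
t=13: Δ0=1111111 Δ1=1111110 | 1Δ
t=14: Δ0=1111110 Δ1=1111111 Δ2=0011111 Δ3=0000111 Δ4=0000101 Δ5=0000001 | 5Δ

4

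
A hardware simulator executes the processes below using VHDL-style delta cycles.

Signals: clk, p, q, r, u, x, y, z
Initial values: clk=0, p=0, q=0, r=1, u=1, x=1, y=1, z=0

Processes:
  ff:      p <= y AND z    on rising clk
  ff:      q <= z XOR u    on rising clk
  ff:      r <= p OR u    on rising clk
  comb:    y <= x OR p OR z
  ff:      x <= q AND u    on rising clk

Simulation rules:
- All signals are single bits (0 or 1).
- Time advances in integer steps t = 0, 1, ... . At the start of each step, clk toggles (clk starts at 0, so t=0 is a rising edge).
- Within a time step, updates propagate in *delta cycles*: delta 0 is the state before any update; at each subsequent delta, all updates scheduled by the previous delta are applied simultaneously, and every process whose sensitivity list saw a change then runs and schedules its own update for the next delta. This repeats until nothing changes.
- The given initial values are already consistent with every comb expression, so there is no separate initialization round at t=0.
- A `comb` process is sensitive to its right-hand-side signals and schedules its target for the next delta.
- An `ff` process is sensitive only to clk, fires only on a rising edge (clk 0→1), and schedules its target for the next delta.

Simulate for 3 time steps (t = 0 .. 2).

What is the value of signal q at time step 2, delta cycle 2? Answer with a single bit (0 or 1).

1

t=0 Δ0: q=0 clk=0 p=0 z=0 r=1 y=1 x=1 u=1
  Δ1: clk:0→1
  Δ2: q:0→1, x:1→0
  Δ3: y:1→0
  (3Δ to stable)
t=1 Δ0: q=1 clk=1 p=0 z=0 r=1 y=0 x=0 u=1
  Δ1: clk:1→0
  (1Δ to stable)
t=2 Δ0: q=1 clk=0 p=0 z=0 r=1 y=0 x=0 u=1
  Δ1: clk:0→1
  Δ2: x:0→1
  Δ3: y:0→1
  (3Δ to stable)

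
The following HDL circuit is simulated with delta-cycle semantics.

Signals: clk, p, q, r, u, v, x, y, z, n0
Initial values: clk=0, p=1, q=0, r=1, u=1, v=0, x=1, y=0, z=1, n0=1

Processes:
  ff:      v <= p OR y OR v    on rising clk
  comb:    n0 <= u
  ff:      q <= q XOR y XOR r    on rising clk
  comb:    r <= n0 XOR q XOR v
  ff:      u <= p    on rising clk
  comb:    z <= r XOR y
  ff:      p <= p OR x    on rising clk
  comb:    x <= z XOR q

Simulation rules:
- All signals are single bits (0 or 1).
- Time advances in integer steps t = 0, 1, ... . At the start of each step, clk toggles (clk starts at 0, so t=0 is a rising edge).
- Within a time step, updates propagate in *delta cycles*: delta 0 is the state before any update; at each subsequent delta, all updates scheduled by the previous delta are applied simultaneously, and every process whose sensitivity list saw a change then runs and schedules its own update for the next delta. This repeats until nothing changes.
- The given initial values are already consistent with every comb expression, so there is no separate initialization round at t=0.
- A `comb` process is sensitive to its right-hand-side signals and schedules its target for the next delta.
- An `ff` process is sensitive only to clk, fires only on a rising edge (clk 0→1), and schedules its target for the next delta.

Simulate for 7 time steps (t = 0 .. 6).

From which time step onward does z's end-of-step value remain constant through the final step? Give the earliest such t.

2

[bits: y,v,p,z,x,n0,u,r,q,clk]
t=0: Δ0=0011111100 Δ1=0011111101 Δ2=0111111111 Δ3=0111011111 | 3Δ
t=1: Δ0=0111011111 Δ1=0111011110 | 1Δ
t=2: Δ0=0111011110 Δ1=0111011111 Δ2=0111011101 Δ3=0111111001 Δ4=0110111001 Δ5=0110011001 | 5Δ
t=3: Δ0=0110011001 Δ1=0110011000 | 1Δ
t=4: Δ0=0110011000 Δ1=0110011001 | 1Δ
t=5: Δ0=0110011001 Δ1=0110011000 | 1Δ
t=6: Δ0=0110011000 Δ1=0110011001 | 1Δ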